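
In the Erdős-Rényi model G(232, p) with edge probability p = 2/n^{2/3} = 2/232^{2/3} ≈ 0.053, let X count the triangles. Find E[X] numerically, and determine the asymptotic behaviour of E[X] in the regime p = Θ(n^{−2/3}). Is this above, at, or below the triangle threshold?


Number of potential triangles: C(232, 3) = 2054360.
Each occurs with probability p³ ≈ (0.053)³ ≈ 1.48633e-04.
By linearity: E[X] = C(232, 3)·p³ ≈ 2054360 · 1.48633e-04 ≈ 305.345.
Since α = 2/3 < 1, p = c/n^{2/3} ≫ 1/n is above the triangle threshold p ~ 1/n. Asymptotically E[X] ~ (c³/6)·n^{3(1−α)} = (2³/6)·n^{1} → ∞; triangles are abundant w.h.p.

E[X] ≈ 305.345; in regime p = Θ(1/n^{2/3}) E[X] diverges (above the triangle threshold p ~ 1/n).


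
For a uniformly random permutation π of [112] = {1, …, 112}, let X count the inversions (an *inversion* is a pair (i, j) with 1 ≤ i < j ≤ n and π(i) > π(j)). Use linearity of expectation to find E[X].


Write X = Σ X_I over the C(112, 2) = 6216 pairs i < j, with X_I the indicator of one inversion.
There are 6216 indicators.
For each fixed pair i < j, the values π(i) and π(j) are two distinct elements of {1, …, 112} in uniformly random order; by symmetry P[π(i) > π(j)] = 1/2.
By linearity: E[X] = 6216 · (1/2) = C(112, 2) · (1/2) = 6216/2 = 3108 ≈ 3108.000000.

E[X] = 3108 = 3108.000000.


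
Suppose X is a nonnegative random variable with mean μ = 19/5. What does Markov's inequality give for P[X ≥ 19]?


μ = E[X] = 19/5, a = 19.
Markov: P[X ≥ 19] ≤ μ/a = (19/5)/19 = 1/5.
Numerically: ≈ 0.2000.
(Since a = 19 > μ = 3.8000, the bound 1/5 is < 1 and informative.)

P[X ≥ 19] ≤ 1/5 ≈ 0.2000.


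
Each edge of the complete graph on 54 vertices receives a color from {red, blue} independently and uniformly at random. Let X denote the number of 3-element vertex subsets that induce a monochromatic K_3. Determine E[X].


Let X = Σ_S X_S over the C(54, 3) = 24804 subsets S of size 3, where X_S = 1 if the K_3 on S is monochromatic.
For a fixed S, the K_3 on S has C(3, 2) = 3 edges. P[all 3 edges red] = (1/2)^3, and likewise for blue, so P[monochromatic] = 2·(1/2)^3 = 2^{1 − 3} = 1/4.
By linearity of expectation: E[X] = C(54, 3) · 2^{1 − 3} = 24804 · 1/4 = 6201.
Numerically: E[X] ≈ 6201.0000.

E[X] = C(54,3)·2^(1−C(3,2)) = 6201 ≈ 6201.0000.


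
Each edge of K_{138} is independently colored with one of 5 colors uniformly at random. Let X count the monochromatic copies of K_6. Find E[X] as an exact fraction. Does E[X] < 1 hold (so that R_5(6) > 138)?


E[X] = C(138, 6) · 5^{1 − 15} = 8592039666 · 5^{−14} = 8592039666/6103515625.
As a reduced fraction: E[X] = 8592039666/6103515625 ≈ 1.4077.
Is E[X] < 1? NO.
Since E[X] ≥ 1, the first-moment bound is inconclusive at n = 138; it does NOT by itself certify R_5(6) > 138.

E[X] = 8592039666/6103515625 ≈ 1.4077; E[X] ≥ 1; first-moment method inconclusive here.


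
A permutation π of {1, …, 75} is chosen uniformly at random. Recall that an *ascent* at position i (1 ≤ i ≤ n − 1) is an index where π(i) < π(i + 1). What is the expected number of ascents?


Write X = Σ X_I over i = 1, …, 74, with X_I the indicator of one ascent.
There are 74 indicators.
For each fixed i, the pair (π(i), π(i+1)) is a uniformly random ordered pair of distinct values from {1, …, 75}; by symmetry P[π(i) < π(i+1)] = 1/2.
By linearity: E[X] = 74 · (1/2) = (75 − 1) · (1/2) = 37 ≈ 37.000.

E[X] = 37 = 37.000.


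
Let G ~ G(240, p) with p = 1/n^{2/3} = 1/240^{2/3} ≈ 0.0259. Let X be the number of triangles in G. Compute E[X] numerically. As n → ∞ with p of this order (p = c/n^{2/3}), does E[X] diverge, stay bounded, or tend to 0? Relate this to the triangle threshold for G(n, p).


Number of potential triangles: C(240, 3) = 2275280.
Each occurs with probability p³ ≈ (0.0259)³ ≈ 1.73611e-05.
By linearity: E[X] = C(240, 3)·p³ ≈ 2275280 · 1.73611e-05 ≈ 39.501.
Since α = 2/3 < 1, p = c/n^{2/3} ≫ 1/n is above the triangle threshold p ~ 1/n. Asymptotically E[X] ~ (c³/6)·n^{3(1−α)} = (1³/6)·n^{1} → ∞; triangles are abundant w.h.p.

E[X] ≈ 39.501; in regime p = Θ(1/n^{2/3}) E[X] diverges (above the triangle threshold p ~ 1/n).


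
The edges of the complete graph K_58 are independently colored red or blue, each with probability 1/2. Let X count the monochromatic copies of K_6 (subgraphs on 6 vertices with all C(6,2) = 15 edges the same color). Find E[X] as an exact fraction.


Let X = Σ_S X_S over the C(58, 6) = 40475358 subsets S of size 6, where X_S = 1 if the K_6 on S is monochromatic.
For a fixed S, the K_6 on S has C(6, 2) = 15 edges. P[all 15 edges red] = (1/2)^15, and likewise for blue, so P[monochromatic] = 2·(1/2)^15 = 2^{1 − 15} = 1/16384.
By linearity: E[X] = C(58, 6) · 2^{1 − 15} = 40475358 · 1/16384 = 20237679/8192.
Numerically: E[X] ≈ 2470.41980.

E[X] = C(58,6)·2^(1−C(6,2)) = 20237679/8192 ≈ 2470.41980.


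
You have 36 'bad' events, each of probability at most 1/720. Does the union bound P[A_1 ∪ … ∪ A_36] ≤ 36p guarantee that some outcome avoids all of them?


Union bound: P[∪_{i=1}^{36} A_i] ≤ Σ_i P[A_i] ≤ 36·p = 36·(1/720) = 1/20.
Numerically: 1/20 ≈ 0.0500000.
Is 1/20 < 1? YES.
Since P[∪ A_i] ≤ 1/20 < 1, the complement has P[∩ A_i^c] ≥ 1 − 1/20 = 19/20 > 0, so some outcome avoids every A_i.

36·p = 1/20 ≈ 0.0500000; existence CERTIFIED by the union bound.


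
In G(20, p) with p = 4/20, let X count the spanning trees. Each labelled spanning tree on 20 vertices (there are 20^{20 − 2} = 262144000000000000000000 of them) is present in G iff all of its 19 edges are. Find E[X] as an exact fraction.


K_20 has 20^{20 − 2} = 262144000000000000000000 labelled spanning trees.
For each such spanning tree H, let X_H = 1 if all 19 edges of H are present in G. Then P[X_H = 1] = p^{19} = (1/5)^{19} = 1/19073486328125.
By linearity: E[X] = Σ_H E[X_H] = 262144000000000000000000 · p^{19} = 262144000000000000000000 · 1/19073486328125 = 68719476736/5.
Numerically: E[X] ≈ 1.37439e+10.

E[X] = 262144000000000000000000 · (1/5)^{19} = 68719476736/5 ≈ 1.37439e+10.


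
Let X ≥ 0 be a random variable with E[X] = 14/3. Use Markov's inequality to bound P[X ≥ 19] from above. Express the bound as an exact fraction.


μ = E[X] = 14/3, a = 19.
Markov: P[X ≥ 19] ≤ μ/a = (14/3)/19 = 14/57.
Numerically: ≈ 0.245614.
(Since a = 19 > μ = 4.666667, the bound 14/57 is < 1 and informative.)

P[X ≥ 19] ≤ 14/57 ≈ 0.245614.


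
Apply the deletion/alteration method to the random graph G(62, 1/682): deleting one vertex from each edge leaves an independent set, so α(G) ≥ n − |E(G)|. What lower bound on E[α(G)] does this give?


E[|E(G)|] = C(62, 2)·p = 1891 · (1/682) = 61/22.
E[α(G)] ≥ n − E[|E(G)|] = 62 − 61/22 = 1303/22.
Numerically: ≈ 59.227.
(This is only a lower bound; the true E[α(G)] may be larger.)

E[α(G)] ≥ 1303/22 ≈ 59.227.


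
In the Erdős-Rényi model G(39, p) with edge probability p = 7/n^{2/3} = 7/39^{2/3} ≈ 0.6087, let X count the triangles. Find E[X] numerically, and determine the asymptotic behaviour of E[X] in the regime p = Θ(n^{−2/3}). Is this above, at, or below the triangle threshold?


Number of potential triangles: C(39, 3) = 9139.
Each occurs with probability p³ ≈ (0.6087)³ ≈ 2.255095e-01.
By linearity: E[X] = C(39, 3)·p³ ≈ 9139 · 2.255095e-01 ≈ 2060.9316.
Since α = 2/3 < 1, p = c/n^{2/3} ≫ 1/n is above the triangle threshold p ~ 1/n. Asymptotically E[X] ~ (c³/6)·n^{3(1−α)} = (7³/6)·n^{1} → ∞; triangles are abundant w.h.p.

E[X] ≈ 2060.9316; in regime p = Θ(1/n^{2/3}) E[X] diverges (above the triangle threshold p ~ 1/n).


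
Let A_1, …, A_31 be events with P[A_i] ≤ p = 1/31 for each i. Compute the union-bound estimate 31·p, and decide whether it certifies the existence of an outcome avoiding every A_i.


Union bound: P[∪_{i=1}^{31} A_i] ≤ Σ_i P[A_i] ≤ 31·p = 31·(1/31) = 1.
Numerically: 1 ≈ 1.0000000.
Is 1 < 1? NO.
Since the bound 1 is ≥ 1, the union bound is uninformative here; it does NOT by itself certify existence.

31·p = 1 ≈ 1.0000000; existence NOT certified by the union bound.


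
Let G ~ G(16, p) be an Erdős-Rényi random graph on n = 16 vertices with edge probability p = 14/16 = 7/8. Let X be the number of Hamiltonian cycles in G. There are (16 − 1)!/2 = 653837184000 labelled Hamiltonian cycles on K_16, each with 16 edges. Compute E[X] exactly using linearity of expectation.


K_16 has (16 − 1)!/2 = 653837184000 labelled Hamiltonian cycles.
For each such Hamiltonian cycle H, let X_H = 1 if all 16 edges of H are present in G. Then P[X_H = 1] = p^{16} = (7/8)^{16} = 33232930569601/281474976710656.
By linearity: E[X] = Σ_H E[X_H] = 653837184000 · p^{16} = 653837184000 · 33232930569601/281474976710656 = 21219654042671322112875/274877906944.
Numerically: E[X] ≈ 7.71967e+10.

E[X] = 653837184000 · (7/8)^{16} = 21219654042671322112875/274877906944 ≈ 7.71967e+10.


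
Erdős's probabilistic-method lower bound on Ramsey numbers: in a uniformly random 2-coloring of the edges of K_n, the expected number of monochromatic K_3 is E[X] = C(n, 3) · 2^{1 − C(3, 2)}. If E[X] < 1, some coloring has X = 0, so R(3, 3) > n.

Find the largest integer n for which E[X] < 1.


We need C(n, 3) · 2^{1 − 3} < 1, i.e. C(n, 3) < 2^{3 − 1} = 4.
Check values of n near the boundary:
  n = 3: C(3, 3) = 1; 1 < 4? YES
  n = 4: C(4, 3) = 4; 4 < 4? NO
  n = 5: C(5, 3) = 10; 10 < 4? NO
The largest n with C(n, 3) < 4 is n = 3 (where E[X] = 1/4 ≈ 0.250000). Hence R(3, 3) > 3, i.e. R(3, 3) ≥ 4.

Largest n = 3; hence R(3, 3) > 3.


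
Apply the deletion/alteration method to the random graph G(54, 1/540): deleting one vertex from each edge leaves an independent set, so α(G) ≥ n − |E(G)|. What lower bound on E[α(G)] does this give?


E[|E(G)|] = C(54, 2)·p = 1431 · (1/540) = 53/20.
E[α(G)] ≥ n − E[|E(G)|] = 54 − 53/20 = 1027/20.
Numerically: ≈ 51.35000.
(This is only a lower bound; the true E[α(G)] may be larger.)

E[α(G)] ≥ 1027/20 ≈ 51.35000.


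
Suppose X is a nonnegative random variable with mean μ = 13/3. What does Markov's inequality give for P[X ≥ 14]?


μ = E[X] = 13/3, a = 14.
Markov: P[X ≥ 14] ≤ μ/a = (13/3)/14 = 13/42.
Numerically: ≈ 0.3095.
(Since a = 14 > μ = 4.3333, the bound 13/42 is < 1 and informative.)

P[X ≥ 14] ≤ 13/42 ≈ 0.3095.


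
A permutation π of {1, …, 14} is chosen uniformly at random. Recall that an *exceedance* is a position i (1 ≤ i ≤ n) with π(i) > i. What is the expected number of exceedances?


Write X = Σ_{i=1}^{14} X_i, where X_i = 1_{π(i) > i}.
For each fixed i, π(i) is uniform over {1, …, 14} (marginal of a uniform permutation), so P[π(i) > i] = (n − i)/n. Summing: Σ_{i=1}^{14} (n − i)/n = (0 + 1 + … + 13)/14 = 14(14 − 1)/(2·14) = (14 − 1)/2.
Hence E[X] = Σ_{i=1}^{14} (14 − i)/14 = 13/2 ≈ 6.500000.

E[X] = 13/2 = 6.500000.


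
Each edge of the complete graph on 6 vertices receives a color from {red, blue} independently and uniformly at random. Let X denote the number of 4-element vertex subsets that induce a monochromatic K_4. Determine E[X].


Let X = Σ_S X_S over the C(6, 4) = 15 subsets S of size 4, where X_S = 1 if the K_4 on S is monochromatic.
For a fixed S, the K_4 on S has C(4, 2) = 6 edges. P[all 6 edges red] = (1/2)^6, and likewise for blue, so P[monochromatic] = 2·(1/2)^6 = 2^{1 − 6} = 1/32.
By linearity: E[X] = C(6, 4) · 2^{1 − 6} = 15 · 1/32 = 15/32.
Numerically: E[X] ≈ 0.468750.

E[X] = C(6,4)·2^(1−C(4,2)) = 15/32 ≈ 0.468750.


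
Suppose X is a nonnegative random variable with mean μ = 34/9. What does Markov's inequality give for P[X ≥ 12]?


μ = E[X] = 34/9, a = 12.
Markov: P[X ≥ 12] ≤ μ/a = (34/9)/12 = 17/54.
Numerically: ≈ 0.31481.
(Since a = 12 > μ = 3.77778, the bound 17/54 is < 1 and informative.)

P[X ≥ 12] ≤ 17/54 ≈ 0.31481.


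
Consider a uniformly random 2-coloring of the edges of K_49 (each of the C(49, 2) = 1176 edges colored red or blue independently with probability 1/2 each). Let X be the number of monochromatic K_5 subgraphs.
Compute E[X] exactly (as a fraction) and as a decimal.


Let X = Σ_S X_S over the C(49, 5) = 1906884 subsets S of size 5, where X_S = 1 if the K_5 on S is monochromatic.
For a fixed S, the K_5 on S has C(5, 2) = 10 edges. P[all 10 edges red] = (1/2)^10, and likewise for blue, so P[monochromatic] = 2·(1/2)^10 = 2^{1 − 10} = 1/512.
By linearity: E[X] = C(49, 5) · 2^{1 − 10} = 1906884 · 1/512 = 476721/128.
Numerically: E[X] ≈ 3724.3828.

E[X] = C(49,5)·2^(1−C(5,2)) = 476721/128 ≈ 3724.3828.


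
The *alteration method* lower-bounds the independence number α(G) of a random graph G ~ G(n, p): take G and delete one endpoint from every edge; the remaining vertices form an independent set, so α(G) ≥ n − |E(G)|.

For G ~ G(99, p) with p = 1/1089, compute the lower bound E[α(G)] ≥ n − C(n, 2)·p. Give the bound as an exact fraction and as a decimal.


E[|E(G)|] = C(99, 2)·p = 4851 · (1/1089) = 49/11.
E[α(G)] ≥ n − E[|E(G)|] = 99 − 49/11 = 1040/11.
Numerically: ≈ 94.545.
(This is only a lower bound; the true E[α(G)] may be larger.)

E[α(G)] ≥ 1040/11 ≈ 94.545.


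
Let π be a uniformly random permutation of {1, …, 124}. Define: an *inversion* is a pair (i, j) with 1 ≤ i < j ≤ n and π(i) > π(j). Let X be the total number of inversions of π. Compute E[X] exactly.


Write X = Σ X_I over the C(124, 2) = 7626 pairs i < j, with X_I the indicator of one inversion.
There are 7626 indicators.
For each fixed pair i < j, the values π(i) and π(j) are two distinct elements of {1, …, 124} in uniformly random order; by symmetry P[π(i) > π(j)] = 1/2.
By linearity: E[X] = 7626 · (1/2) = C(124, 2) · (1/2) = 7626/2 = 3813 ≈ 3813.000.

E[X] = 3813 = 3813.000.


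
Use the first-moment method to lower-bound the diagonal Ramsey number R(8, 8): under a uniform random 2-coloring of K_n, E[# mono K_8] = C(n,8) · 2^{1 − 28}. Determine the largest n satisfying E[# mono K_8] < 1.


We need C(n, 8) · 2^{1 − 28} < 1, i.e. C(n, 8) < 2^{28 − 1} = 134217728.
Check values of n near the boundary:
  n = 36: C(36, 8) = 30260340; 30260340 < 134217728? YES
  n = 37: C(37, 8) = 38608020; 38608020 < 134217728? YES
  n = 38: C(38, 8) = 48903492; 48903492 < 134217728? YES
  n = 39: C(39, 8) = 61523748; 61523748 < 134217728? YES
  n = 40: C(40, 8) = 76904685; 76904685 < 134217728? YES
  n = 41: C(41, 8) = 95548245; 95548245 < 134217728? YES
  n = 42: C(42, 8) = 118030185; 118030185 < 134217728? YES
  n = 43: C(43, 8) = 145008513; 145008513 < 134217728? NO
The largest n with C(n, 8) < 134217728 is n = 42 (where E[X] = 118030185/134217728 ≈ 0.879). Hence R(8, 8) > 42, i.e. R(8, 8) ≥ 43.

Largest n = 42; hence R(8, 8) > 42.


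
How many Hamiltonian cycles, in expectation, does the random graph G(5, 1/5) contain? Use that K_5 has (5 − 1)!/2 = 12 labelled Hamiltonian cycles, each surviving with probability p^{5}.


K_5 has (5 − 1)!/2 = 12 labelled Hamiltonian cycles.
For each such Hamiltonian cycle H, let X_H = 1 if all 5 edges of H are present in G. Then P[X_H = 1] = p^{5} = (1/5)^{5} = 1/3125.
By linearity of expectation: E[X] = Σ_H E[X_H] = 12 · p^{5} = 12 · 1/3125 = 12/3125.
Numerically: E[X] ≈ 0.00384.

E[X] = 12 · (1/5)^{5} = 12/3125 ≈ 0.00384.


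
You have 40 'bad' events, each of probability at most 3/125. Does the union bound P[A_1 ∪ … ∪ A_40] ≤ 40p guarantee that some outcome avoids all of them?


Union bound: P[∪_{i=1}^{40} A_i] ≤ Σ_i P[A_i] ≤ 40·p = 40·(3/125) = 24/25.
Numerically: 24/25 ≈ 0.960000.
Is 24/25 < 1? YES.
Since P[∪ A_i] ≤ 24/25 < 1, the complement has P[∩ A_i^c] ≥ 1 − 24/25 = 1/25 > 0, so some outcome avoids every A_i.

40·p = 24/25 ≈ 0.960000; existence CERTIFIED by the union bound.


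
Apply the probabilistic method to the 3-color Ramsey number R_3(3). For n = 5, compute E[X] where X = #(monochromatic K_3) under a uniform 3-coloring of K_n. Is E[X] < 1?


E[X] = C(5, 3) · 3^{1 − 3} = 10 · 3^{−2} = 10/9.
As a reduced fraction: E[X] = 10/9 ≈ 1.11111.
Is E[X] < 1? NO.
Since E[X] ≥ 1, the first-moment bound is inconclusive at n = 5; it does NOT by itself certify R_3(3) > 5.

E[X] = 10/9 ≈ 1.11111; E[X] ≥ 1; first-moment method inconclusive here.


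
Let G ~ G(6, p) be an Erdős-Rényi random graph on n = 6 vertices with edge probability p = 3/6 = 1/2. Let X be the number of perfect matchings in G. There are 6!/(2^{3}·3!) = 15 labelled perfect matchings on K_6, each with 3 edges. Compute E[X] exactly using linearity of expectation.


K_6 has 6!/(2^{3}·3!) = 15 labelled perfect matchings.
For each such perfect matching H, let X_H = 1 if all 3 edges of H are present in G. Then P[X_H = 1] = p^{3} = (1/2)^{3} = 1/8.
By linearity: E[X] = Σ_H E[X_H] = 15 · p^{3} = 15 · 1/8 = 15/8.
Numerically: E[X] ≈ 1.875.

E[X] = 15 · (1/2)^{3} = 15/8 ≈ 1.875.


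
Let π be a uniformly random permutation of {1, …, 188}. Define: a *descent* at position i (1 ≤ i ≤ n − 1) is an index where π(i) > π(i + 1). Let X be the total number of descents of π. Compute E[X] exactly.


Write X = Σ X_I over i = 1, …, 187, with X_I the indicator of one descent.
There are 187 indicators.
For each fixed i, the pair (π(i), π(i+1)) is a uniformly random ordered pair of distinct values from {1, …, 188}; by symmetry P[π(i) > π(i+1)] = 1/2.
By linearity: E[X] = 187 · (1/2) = (188 − 1) · (1/2) = 187/2 ≈ 93.500.

E[X] = 187/2 = 93.500.


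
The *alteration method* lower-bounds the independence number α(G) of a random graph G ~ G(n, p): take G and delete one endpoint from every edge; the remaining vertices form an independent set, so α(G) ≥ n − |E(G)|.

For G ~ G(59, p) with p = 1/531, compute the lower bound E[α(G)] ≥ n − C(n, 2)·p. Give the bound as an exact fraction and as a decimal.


E[|E(G)|] = C(59, 2)·p = 1711 · (1/531) = 29/9.
E[α(G)] ≥ n − E[|E(G)|] = 59 − 29/9 = 502/9.
Numerically: ≈ 55.77778.
(This is only a lower bound; the true E[α(G)] may be larger.)

E[α(G)] ≥ 502/9 ≈ 55.77778.


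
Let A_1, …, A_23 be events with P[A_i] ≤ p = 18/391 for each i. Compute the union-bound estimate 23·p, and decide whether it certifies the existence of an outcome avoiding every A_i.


Union bound: P[∪_{i=1}^{23} A_i] ≤ Σ_i P[A_i] ≤ 23·p = 23·(18/391) = 18/17.
Numerically: 18/17 ≈ 1.058824.
Is 18/17 < 1? NO.
Since the bound 18/17 is ≥ 1, the union bound is uninformative here; it does NOT by itself certify existence.

23·p = 18/17 ≈ 1.058824; existence NOT certified by the union bound.


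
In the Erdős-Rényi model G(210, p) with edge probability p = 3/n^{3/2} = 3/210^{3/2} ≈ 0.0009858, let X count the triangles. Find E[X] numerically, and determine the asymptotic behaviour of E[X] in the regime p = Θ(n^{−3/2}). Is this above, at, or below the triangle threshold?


Number of potential triangles: C(210, 3) = 1521520.
Each occurs with probability p³ ≈ (0.0009858)³ ≈ 9.580252e-10.
By linearity: E[X] = C(210, 3)·p³ ≈ 1521520 · 9.580252e-10 ≈ 0.0015.
Since α = 3/2 > 1, p = c/n^{3/2} = o(1/n) is below the triangle threshold p ~ 1/n. Asymptotically E[X] ~ (c³/6)·n^{3(1−α)} = (3³/6)·n^{-1.5} → 0, so by Markov's inequality G has no triangles w.h.p.

E[X] ≈ 0.0015; in regime p = Θ(1/n^{3/2}) E[X] tends to 0 (below the triangle threshold p ~ 1/n).


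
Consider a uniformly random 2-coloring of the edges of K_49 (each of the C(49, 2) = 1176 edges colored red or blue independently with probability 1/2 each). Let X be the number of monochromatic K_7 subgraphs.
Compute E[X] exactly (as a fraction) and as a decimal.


Let X = Σ_S X_S over the C(49, 7) = 85900584 subsets S of size 7, where X_S = 1 if the K_7 on S is monochromatic.
For a fixed S, the K_7 on S has C(7, 2) = 21 edges. P[all 21 edges red] = (1/2)^21, and likewise for blue, so P[monochromatic] = 2·(1/2)^21 = 2^{1 − 21} = 1/1048576.
By linearity: E[X] = C(49, 7) · 2^{1 − 21} = 85900584 · 1/1048576 = 10737573/131072.
Numerically: E[X] ≈ 81.92118.

E[X] = C(49,7)·2^(1−C(7,2)) = 10737573/131072 ≈ 81.92118.


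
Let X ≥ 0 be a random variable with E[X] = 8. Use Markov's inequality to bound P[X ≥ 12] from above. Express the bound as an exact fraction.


μ = E[X] = 8, a = 12.
Markov: P[X ≥ 12] ≤ μ/a = (8)/12 = 2/3.
Numerically: ≈ 0.66667.
(Since a = 12 > μ = 8.00000, the bound 2/3 is < 1 and informative.)

P[X ≥ 12] ≤ 2/3 ≈ 0.66667.


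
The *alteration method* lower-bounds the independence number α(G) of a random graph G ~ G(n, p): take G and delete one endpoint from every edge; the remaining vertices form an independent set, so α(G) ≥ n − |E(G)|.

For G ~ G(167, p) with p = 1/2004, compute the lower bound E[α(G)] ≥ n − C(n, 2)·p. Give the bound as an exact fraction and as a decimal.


E[|E(G)|] = C(167, 2)·p = 13861 · (1/2004) = 83/12.
E[α(G)] ≥ n − E[|E(G)|] = 167 − 83/12 = 1921/12.
Numerically: ≈ 160.08333.
(This is only a lower bound; the true E[α(G)] may be larger.)

E[α(G)] ≥ 1921/12 ≈ 160.08333.


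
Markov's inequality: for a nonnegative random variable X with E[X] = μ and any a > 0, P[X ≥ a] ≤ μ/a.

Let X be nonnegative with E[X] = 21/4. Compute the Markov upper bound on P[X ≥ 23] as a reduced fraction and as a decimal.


μ = E[X] = 21/4, a = 23.
Markov: P[X ≥ 23] ≤ μ/a = (21/4)/23 = 21/92.
Numerically: ≈ 0.228.
(Since a = 23 > μ = 5.250, the bound 21/92 is < 1 and informative.)

P[X ≥ 23] ≤ 21/92 ≈ 0.228.


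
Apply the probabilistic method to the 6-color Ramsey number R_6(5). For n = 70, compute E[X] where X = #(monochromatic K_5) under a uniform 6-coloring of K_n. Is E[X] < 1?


E[X] = C(70, 5) · 6^{1 − 10} = 12103014 · 6^{−9} = 12103014/10077696.
As a reduced fraction: E[X] = 2017169/1679616 ≈ 1.2009703.
Is E[X] < 1? NO.
Since E[X] ≥ 1, the first-moment bound is inconclusive at n = 70; it does NOT by itself certify R_6(5) > 70.

E[X] = 2017169/1679616 ≈ 1.2009703; E[X] ≥ 1; first-moment method inconclusive here.


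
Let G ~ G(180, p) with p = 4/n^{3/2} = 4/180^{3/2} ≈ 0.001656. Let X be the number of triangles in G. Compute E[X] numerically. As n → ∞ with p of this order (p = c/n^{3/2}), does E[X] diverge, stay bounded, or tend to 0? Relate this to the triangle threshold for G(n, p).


Number of potential triangles: C(180, 3) = 955860.
Each occurs with probability p³ ≈ (0.001656)³ ≈ 4.544161e-09.
By linearity: E[X] = C(180, 3)·p³ ≈ 955860 · 4.544161e-09 ≈ 0.0043.
Since α = 3/2 > 1, p = c/n^{3/2} = o(1/n) is below the triangle threshold p ~ 1/n. Asymptotically E[X] ~ (c³/6)·n^{3(1−α)} = (4³/6)·n^{-1.5} → 0, so by Markov's inequality G has no triangles w.h.p.

E[X] ≈ 0.0043; in regime p = Θ(1/n^{3/2}) E[X] tends to 0 (below the triangle threshold p ~ 1/n).


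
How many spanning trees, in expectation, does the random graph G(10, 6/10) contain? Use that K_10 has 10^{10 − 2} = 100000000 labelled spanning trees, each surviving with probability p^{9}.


K_10 has 10^{10 − 2} = 100000000 labelled spanning trees.
For each such spanning tree H, let X_H = 1 if all 9 edges of H are present in G. Then P[X_H = 1] = p^{9} = (3/5)^{9} = 19683/1953125.
Summing the indicators: E[X] = Σ_H E[X_H] = 100000000 · p^{9} = 100000000 · 19683/1953125 = 5038848/5.
Numerically: E[X] ≈ 1.008e+06.

E[X] = 100000000 · (3/5)^{9} = 5038848/5 ≈ 1.008e+06.


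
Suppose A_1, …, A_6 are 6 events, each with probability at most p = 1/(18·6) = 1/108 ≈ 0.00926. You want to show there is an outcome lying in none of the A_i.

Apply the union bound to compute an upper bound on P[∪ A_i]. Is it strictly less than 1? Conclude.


Union bound: P[∪_{i=1}^{6} A_i] ≤ Σ_i P[A_i] ≤ 6·p = 6·(1/108) = 1/18.
Numerically: 1/18 ≈ 0.05556.
Is 1/18 < 1? YES.
Since P[∪ A_i] ≤ 1/18 < 1, the complement has P[∩ A_i^c] ≥ 1 − 1/18 = 17/18 > 0, so some outcome avoids every A_i.

6·p = 1/18 ≈ 0.05556; existence CERTIFIED by the union bound.


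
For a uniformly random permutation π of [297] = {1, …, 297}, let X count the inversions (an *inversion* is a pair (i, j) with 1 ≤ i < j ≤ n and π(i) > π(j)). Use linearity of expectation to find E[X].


Write X = Σ X_I over the C(297, 2) = 43956 pairs i < j, with X_I the indicator of one inversion.
There are 43956 indicators.
For each fixed pair i < j, the values π(i) and π(j) are two distinct elements of {1, …, 297} in uniformly random order; by symmetry P[π(i) > π(j)] = 1/2.
By linearity: E[X] = 43956 · (1/2) = C(297, 2) · (1/2) = 43956/2 = 21978 ≈ 21978.000.

E[X] = 21978 = 21978.000.


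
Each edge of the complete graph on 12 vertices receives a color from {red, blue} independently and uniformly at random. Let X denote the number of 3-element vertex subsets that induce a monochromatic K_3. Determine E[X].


Let X = Σ_S X_S over the C(12, 3) = 220 subsets S of size 3, where X_S = 1 if the K_3 on S is monochromatic.
For a fixed S, the K_3 on S has C(3, 2) = 3 edges. P[all 3 edges red] = (1/2)^3, and likewise for blue, so P[monochromatic] = 2·(1/2)^3 = 2^{1 − 3} = 1/4.
By linearity: E[X] = C(12, 3) · 2^{1 − 3} = 220 · 1/4 = 55.
Numerically: E[X] ≈ 55.00000.

E[X] = C(12,3)·2^(1−C(3,2)) = 55 ≈ 55.00000.


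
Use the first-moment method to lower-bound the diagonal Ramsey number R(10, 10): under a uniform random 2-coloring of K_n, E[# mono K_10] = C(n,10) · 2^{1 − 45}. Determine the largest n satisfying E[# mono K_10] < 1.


We need C(n, 10) · 2^{1 − 45} < 1, i.e. C(n, 10) < 2^{45 − 1} = 17592186044416.
Check values of n near the boundary:
  n = 97: C(97, 10) = 12576469727536; 12576469727536 < 17592186044416? YES
  n = 98: C(98, 10) = 14005614014756; 14005614014756 < 17592186044416? YES
  n = 99: C(99, 10) = 15579278510796; 15579278510796 < 17592186044416? YES
  n = 100: C(100, 10) = 17310309456440; 17310309456440 < 17592186044416? YES
  n = 101: C(101, 10) = 19212541264840; 19212541264840 < 17592186044416? NO
  n = 102: C(102, 10) = 21300860967540; 21300860967540 < 17592186044416? NO
The largest n with C(n, 10) < 17592186044416 is n = 100 (where E[X] = 2163788682055/2199023255552 ≈ 0.9839772). Hence R(10, 10) > 100, i.e. R(10, 10) ≥ 101.

Largest n = 100; hence R(10, 10) > 100.


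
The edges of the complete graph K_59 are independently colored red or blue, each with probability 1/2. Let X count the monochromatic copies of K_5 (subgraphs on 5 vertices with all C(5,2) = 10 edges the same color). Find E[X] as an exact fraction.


Let X = Σ_S X_S over the C(59, 5) = 5006386 subsets S of size 5, where X_S = 1 if the K_5 on S is monochromatic.
For a fixed S, the K_5 on S has C(5, 2) = 10 edges. P[all 10 edges red] = (1/2)^10, and likewise for blue, so P[monochromatic] = 2·(1/2)^10 = 2^{1 − 10} = 1/512.
By linearity of expectation: E[X] = C(59, 5) · 2^{1 − 10} = 5006386 · 1/512 = 2503193/256.
Numerically: E[X] ≈ 9778.09766.

E[X] = C(59,5)·2^(1−C(5,2)) = 2503193/256 ≈ 9778.09766.


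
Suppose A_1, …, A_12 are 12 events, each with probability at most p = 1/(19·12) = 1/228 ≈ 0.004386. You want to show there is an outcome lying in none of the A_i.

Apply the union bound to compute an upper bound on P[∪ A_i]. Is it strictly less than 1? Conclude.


Union bound: P[∪_{i=1}^{12} A_i] ≤ Σ_i P[A_i] ≤ 12·p = 12·(1/228) = 1/19.
Numerically: 1/19 ≈ 0.052632.
Is 1/19 < 1? YES.
Since P[∪ A_i] ≤ 1/19 < 1, the complement has P[∩ A_i^c] ≥ 1 − 1/19 = 18/19 > 0, so some outcome avoids every A_i.

12·p = 1/19 ≈ 0.052632; existence CERTIFIED by the union bound.


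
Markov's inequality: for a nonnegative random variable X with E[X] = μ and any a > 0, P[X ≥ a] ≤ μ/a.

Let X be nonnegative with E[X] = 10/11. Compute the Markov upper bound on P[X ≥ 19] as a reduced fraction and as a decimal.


μ = E[X] = 10/11, a = 19.
Markov: P[X ≥ 19] ≤ μ/a = (10/11)/19 = 10/209.
Numerically: ≈ 0.047847.
(Since a = 19 > μ = 0.909091, the bound 10/209 is < 1 and informative.)

P[X ≥ 19] ≤ 10/209 ≈ 0.047847.


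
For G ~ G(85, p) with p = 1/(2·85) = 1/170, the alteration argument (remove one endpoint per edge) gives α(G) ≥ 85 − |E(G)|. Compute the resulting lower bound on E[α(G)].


E[|E(G)|] = C(85, 2)·p = 3570 · (1/170) = 21.
E[α(G)] ≥ n − E[|E(G)|] = 85 − 21 = 64.
Numerically: ≈ 64.0000.
(This is only a lower bound; the true E[α(G)] may be larger.)

E[α(G)] ≥ 64 ≈ 64.0000.


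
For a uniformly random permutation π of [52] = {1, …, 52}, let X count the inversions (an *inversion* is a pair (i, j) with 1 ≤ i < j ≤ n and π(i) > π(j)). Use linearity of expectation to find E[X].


Write X = Σ X_I over the C(52, 2) = 1326 pairs i < j, with X_I the indicator of one inversion.
There are 1326 indicators.
For each fixed pair i < j, the values π(i) and π(j) are two distinct elements of {1, …, 52} in uniformly random order; by symmetry P[π(i) > π(j)] = 1/2.
By linearity: E[X] = 1326 · (1/2) = C(52, 2) · (1/2) = 1326/2 = 663 ≈ 663.0000.

E[X] = 663 = 663.0000.


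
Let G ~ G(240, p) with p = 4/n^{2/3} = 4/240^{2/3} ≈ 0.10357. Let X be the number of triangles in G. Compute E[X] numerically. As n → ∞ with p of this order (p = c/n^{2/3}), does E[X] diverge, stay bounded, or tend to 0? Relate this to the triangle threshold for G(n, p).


Number of potential triangles: C(240, 3) = 2275280.
Each occurs with probability p³ ≈ (0.10357)³ ≈ 1.1111111e-03.
By linearity: E[X] = C(240, 3)·p³ ≈ 2275280 · 1.1111111e-03 ≈ 2528.08889.
Since α = 2/3 < 1, p = c/n^{2/3} ≫ 1/n is above the triangle threshold p ~ 1/n. Asymptotically E[X] ~ (c³/6)·n^{3(1−α)} = (4³/6)·n^{1} → ∞; triangles are abundant w.h.p.

E[X] ≈ 2528.08889; in regime p = Θ(1/n^{2/3}) E[X] diverges (above the triangle threshold p ~ 1/n).


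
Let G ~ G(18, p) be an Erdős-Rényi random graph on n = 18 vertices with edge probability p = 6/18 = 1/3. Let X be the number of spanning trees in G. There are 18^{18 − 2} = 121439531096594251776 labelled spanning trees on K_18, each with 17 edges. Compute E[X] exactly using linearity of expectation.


K_18 has 18^{18 − 2} = 121439531096594251776 labelled spanning trees.
For each such spanning tree H, let X_H = 1 if all 17 edges of H are present in G. Then P[X_H = 1] = p^{17} = (1/3)^{17} = 1/129140163.
Summing the indicators: E[X] = Σ_H E[X_H] = 121439531096594251776 · p^{17} = 121439531096594251776 · 1/129140163 = 940369969152.
Numerically: E[X] ≈ 9.4037e+11.

E[X] = 121439531096594251776 · (1/3)^{17} = 940369969152 ≈ 9.4037e+11.


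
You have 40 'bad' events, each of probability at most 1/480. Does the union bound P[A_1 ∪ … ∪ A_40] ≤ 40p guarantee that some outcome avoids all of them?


Union bound: P[∪_{i=1}^{40} A_i] ≤ Σ_i P[A_i] ≤ 40·p = 40·(1/480) = 1/12.
Numerically: 1/12 ≈ 0.083333.
Is 1/12 < 1? YES.
Since P[∪ A_i] ≤ 1/12 < 1, the complement has P[∩ A_i^c] ≥ 1 − 1/12 = 11/12 > 0, so some outcome avoids every A_i.

40·p = 1/12 ≈ 0.083333; existence CERTIFIED by the union bound.


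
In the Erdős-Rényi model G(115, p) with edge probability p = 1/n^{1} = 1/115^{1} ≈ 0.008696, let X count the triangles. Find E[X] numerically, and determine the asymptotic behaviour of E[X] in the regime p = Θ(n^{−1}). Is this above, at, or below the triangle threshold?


Number of potential triangles: C(115, 3) = 246905.
Each occurs with probability p³ ≈ (0.008696)³ ≈ 6.575162e-07.
By linearity: E[X] = C(115, 3)·p³ ≈ 246905 · 6.575162e-07 ≈ 0.1623.
Here α = 1, so p = 1/n is exactly at the triangle threshold p ~ 1/n. Asymptotically E[X] → c³/6 = 1³/6 = 1/6 ≈ 0.1667, a bounded constant. In this regime the triangle count is asymptotically Poisson(c³/6).

E[X] ≈ 0.1623; in regime p = Θ(1/n^{1}) E[X] stays bounded (at the triangle threshold p ~ 1/n).


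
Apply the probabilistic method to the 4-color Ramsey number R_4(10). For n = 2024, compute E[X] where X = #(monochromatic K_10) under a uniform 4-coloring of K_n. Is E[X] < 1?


E[X] = C(2024, 10) · 4^{1 − 45} = 310936101848269937576192656 · 4^{−44} = 310936101848269937576192656/309485009821345068724781056.
As a reduced fraction: E[X] = 19433506365516871098512041/19342813113834066795298816 ≈ 1.00469.
Is E[X] < 1? NO.
Since E[X] ≥ 1, the first-moment bound is inconclusive at n = 2024; it does NOT by itself certify R_4(10) > 2024.

E[X] = 19433506365516871098512041/19342813113834066795298816 ≈ 1.00469; E[X] ≥ 1; first-moment method inconclusive here.


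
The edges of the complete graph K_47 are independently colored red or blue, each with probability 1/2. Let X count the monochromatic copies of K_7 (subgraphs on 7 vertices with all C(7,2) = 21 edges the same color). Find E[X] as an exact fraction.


Let X = Σ_S X_S over the C(47, 7) = 62891499 subsets S of size 7, where X_S = 1 if the K_7 on S is monochromatic.
For a fixed S, the K_7 on S has C(7, 2) = 21 edges. P[all 21 edges red] = (1/2)^21, and likewise for blue, so P[monochromatic] = 2·(1/2)^21 = 2^{1 − 21} = 1/1048576.
By linearity of expectation: E[X] = C(47, 7) · 2^{1 − 21} = 62891499 · 1/1048576 = 62891499/1048576.
Numerically: E[X] ≈ 59.978007.

E[X] = C(47,7)·2^(1−C(7,2)) = 62891499/1048576 ≈ 59.978007.


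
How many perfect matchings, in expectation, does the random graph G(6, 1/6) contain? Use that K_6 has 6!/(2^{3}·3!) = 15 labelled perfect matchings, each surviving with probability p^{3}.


K_6 has 6!/(2^{3}·3!) = 15 labelled perfect matchings.
For each such perfect matching H, let X_H = 1 if all 3 edges of H are present in G. Then P[X_H = 1] = p^{3} = (1/6)^{3} = 1/216.
By linearity of expectation: E[X] = Σ_H E[X_H] = 15 · p^{3} = 15 · 1/216 = 5/72.
Numerically: E[X] ≈ 0.0694444.

E[X] = 15 · (1/6)^{3} = 5/72 ≈ 0.0694444.


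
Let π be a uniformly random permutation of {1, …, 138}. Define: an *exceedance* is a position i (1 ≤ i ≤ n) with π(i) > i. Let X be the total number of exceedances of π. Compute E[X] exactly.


Write X = Σ_{i=1}^{138} X_i, where X_i = 1_{π(i) > i}.
For each fixed i, π(i) is uniform over {1, …, 138} (marginal of a uniform permutation), so P[π(i) > i] = (n − i)/n. Summing: Σ_{i=1}^{138} (n − i)/n = (0 + 1 + … + 137)/138 = 138(138 − 1)/(2·138) = (138 − 1)/2.
Hence E[X] = Σ_{i=1}^{138} (138 − i)/138 = 137/2 ≈ 68.500.

E[X] = 137/2 = 68.500.


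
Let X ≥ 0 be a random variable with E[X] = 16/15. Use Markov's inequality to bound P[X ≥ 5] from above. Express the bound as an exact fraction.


μ = E[X] = 16/15, a = 5.
Markov: P[X ≥ 5] ≤ μ/a = (16/15)/5 = 16/75.
Numerically: ≈ 0.213333.
(Since a = 5 > μ = 1.066667, the bound 16/75 is < 1 and informative.)

P[X ≥ 5] ≤ 16/75 ≈ 0.213333.


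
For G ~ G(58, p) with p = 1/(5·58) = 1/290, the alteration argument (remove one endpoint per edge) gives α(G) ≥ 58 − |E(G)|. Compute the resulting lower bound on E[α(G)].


E[|E(G)|] = C(58, 2)·p = 1653 · (1/290) = 57/10.
E[α(G)] ≥ n − E[|E(G)|] = 58 − 57/10 = 523/10.
Numerically: ≈ 52.3000.
(This is only a lower bound; the true E[α(G)] may be larger.)

E[α(G)] ≥ 523/10 ≈ 52.3000.


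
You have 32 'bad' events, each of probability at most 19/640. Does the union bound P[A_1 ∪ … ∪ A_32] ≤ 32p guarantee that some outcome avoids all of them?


Union bound: P[∪_{i=1}^{32} A_i] ≤ Σ_i P[A_i] ≤ 32·p = 32·(19/640) = 19/20.
Numerically: 19/20 ≈ 0.950000.
Is 19/20 < 1? YES.
Since P[∪ A_i] ≤ 19/20 < 1, the complement has P[∩ A_i^c] ≥ 1 − 19/20 = 1/20 > 0, so some outcome avoids every A_i.

32·p = 19/20 ≈ 0.950000; existence CERTIFIED by the union bound.


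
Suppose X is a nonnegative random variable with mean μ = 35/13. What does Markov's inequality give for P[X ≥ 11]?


μ = E[X] = 35/13, a = 11.
Markov: P[X ≥ 11] ≤ μ/a = (35/13)/11 = 35/143.
Numerically: ≈ 0.244755.
(Since a = 11 > μ = 2.692308, the bound 35/143 is < 1 and informative.)

P[X ≥ 11] ≤ 35/143 ≈ 0.244755.


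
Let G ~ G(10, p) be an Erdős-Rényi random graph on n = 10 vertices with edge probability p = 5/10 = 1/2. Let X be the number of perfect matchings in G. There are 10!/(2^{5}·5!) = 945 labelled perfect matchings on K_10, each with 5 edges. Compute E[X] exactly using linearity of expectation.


K_10 has 10!/(2^{5}·5!) = 945 labelled perfect matchings.
For each such perfect matching H, let X_H = 1 if all 5 edges of H are present in G. Then P[X_H = 1] = p^{5} = (1/2)^{5} = 1/32.
By linearity: E[X] = Σ_H E[X_H] = 945 · p^{5} = 945 · 1/32 = 945/32.
Numerically: E[X] ≈ 29.5312.

E[X] = 945 · (1/2)^{5} = 945/32 ≈ 29.5312.


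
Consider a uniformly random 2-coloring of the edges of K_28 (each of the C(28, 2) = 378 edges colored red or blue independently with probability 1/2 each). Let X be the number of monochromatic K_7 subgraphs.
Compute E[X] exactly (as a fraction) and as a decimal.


Let X = Σ_S X_S over the C(28, 7) = 1184040 subsets S of size 7, where X_S = 1 if the K_7 on S is monochromatic.
For a fixed S, the K_7 on S has C(7, 2) = 21 edges. P[all 21 edges red] = (1/2)^21, and likewise for blue, so P[monochromatic] = 2·(1/2)^21 = 2^{1 − 21} = 1/1048576.
By linearity: E[X] = C(28, 7) · 2^{1 − 21} = 1184040 · 1/1048576 = 148005/131072.
Numerically: E[X] ≈ 1.129.

E[X] = C(28,7)·2^(1−C(7,2)) = 148005/131072 ≈ 1.129.


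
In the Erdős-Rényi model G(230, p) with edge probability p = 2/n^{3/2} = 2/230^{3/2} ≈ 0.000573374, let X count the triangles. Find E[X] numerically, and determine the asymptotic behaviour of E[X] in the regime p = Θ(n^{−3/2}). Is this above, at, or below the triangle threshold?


Number of potential triangles: C(230, 3) = 2001460.
Each occurs with probability p³ ≈ (0.000573374)³ ≈ 1.88501463e-10.
By linearity: E[X] = C(230, 3)·p³ ≈ 2001460 · 1.88501463e-10 ≈ 0.000377.
Since α = 3/2 > 1, p = c/n^{3/2} = o(1/n) is below the triangle threshold p ~ 1/n. Asymptotically E[X] ~ (c³/6)·n^{3(1−α)} = (2³/6)·n^{-1.5} → 0, so by Markov's inequality G has no triangles w.h.p.

E[X] ≈ 0.000377; in regime p = Θ(1/n^{3/2}) E[X] tends to 0 (below the triangle threshold p ~ 1/n).


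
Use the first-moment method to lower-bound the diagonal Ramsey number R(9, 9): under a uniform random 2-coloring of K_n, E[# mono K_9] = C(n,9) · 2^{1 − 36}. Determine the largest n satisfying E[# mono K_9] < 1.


We need C(n, 9) · 2^{1 − 36} < 1, i.e. C(n, 9) < 2^{36 − 1} = 34359738368.
Check values of n near the boundary:
  n = 63: C(63, 9) = 23667689815; 23667689815 < 34359738368? YES
  n = 64: C(64, 9) = 27540584512; 27540584512 < 34359738368? YES
  n = 65: C(65, 9) = 31966749880; 31966749880 < 34359738368? YES
  n = 66: C(66, 9) = 37014131440; 37014131440 < 34359738368? NO
  n = 67: C(67, 9) = 42757703560; 42757703560 < 34359738368? NO
The largest n with C(n, 9) < 34359738368 is n = 65 (where E[X] = 3995843735/4294967296 ≈ 0.930). Hence R(9, 9) > 65, i.e. R(9, 9) ≥ 66.

Largest n = 65; hence R(9, 9) > 65.


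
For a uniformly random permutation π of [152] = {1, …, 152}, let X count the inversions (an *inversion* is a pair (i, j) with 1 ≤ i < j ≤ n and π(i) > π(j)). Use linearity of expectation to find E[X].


Write X = Σ X_I over the C(152, 2) = 11476 pairs i < j, with X_I the indicator of one inversion.
There are 11476 indicators.
For each fixed pair i < j, the values π(i) and π(j) are two distinct elements of {1, …, 152} in uniformly random order; by symmetry P[π(i) > π(j)] = 1/2.
By linearity: E[X] = 11476 · (1/2) = C(152, 2) · (1/2) = 11476/2 = 5738 ≈ 5738.0000.

E[X] = 5738 = 5738.0000.


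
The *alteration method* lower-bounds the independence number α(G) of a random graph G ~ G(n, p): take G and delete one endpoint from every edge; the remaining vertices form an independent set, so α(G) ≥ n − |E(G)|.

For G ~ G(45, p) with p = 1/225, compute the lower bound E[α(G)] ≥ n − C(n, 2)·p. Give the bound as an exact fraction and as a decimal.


E[|E(G)|] = C(45, 2)·p = 990 · (1/225) = 22/5.
E[α(G)] ≥ n − E[|E(G)|] = 45 − 22/5 = 203/5.
Numerically: ≈ 40.600000.
(This is only a lower bound; the true E[α(G)] may be larger.)

E[α(G)] ≥ 203/5 ≈ 40.600000.
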